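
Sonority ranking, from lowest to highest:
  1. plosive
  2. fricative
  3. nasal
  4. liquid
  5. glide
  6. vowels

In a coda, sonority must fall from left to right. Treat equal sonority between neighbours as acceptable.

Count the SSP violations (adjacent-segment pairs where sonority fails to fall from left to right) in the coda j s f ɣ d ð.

/j/ is a glide (sonority 5).
/s/ is a fricative (sonority 2).
/f/ is a fricative (sonority 2).
/ɣ/ is a fricative (sonority 2).
/d/ is a plosive (sonority 1).
/ð/ is a fricative (sonority 2).
/j/→/s/: 5→2 (falls) — ok.
/s/→/f/: 2→2 (plateau, allowed) — ok.
/f/→/ɣ/: 2→2 (plateau, allowed) — ok.
/ɣ/→/d/: 2→1 (falls) — ok.
/d/→/ð/: 1→2 (does not fall) — violation.

1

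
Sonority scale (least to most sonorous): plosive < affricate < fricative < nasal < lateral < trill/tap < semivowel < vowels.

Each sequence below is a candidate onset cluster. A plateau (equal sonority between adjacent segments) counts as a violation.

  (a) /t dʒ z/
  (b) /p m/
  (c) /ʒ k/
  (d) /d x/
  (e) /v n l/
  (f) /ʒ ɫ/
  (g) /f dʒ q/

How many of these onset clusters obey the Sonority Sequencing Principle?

5

(a) 1-2-3 → obeys
(b) 1-4 → obeys
(c) 3-1 → violates
(d) 1-3 → obeys
(e) 3-4-5 → obeys
(f) 3-5 → obeys
(g) 3-2-1 → violates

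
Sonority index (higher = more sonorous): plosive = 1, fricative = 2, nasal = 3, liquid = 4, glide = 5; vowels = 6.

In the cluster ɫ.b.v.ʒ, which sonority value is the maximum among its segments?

4

/ɫ/: liquid = 4.
/b/: plosive = 1.
/v/: fricative = 2.
/ʒ/: fricative = 2.
The maximum is 4.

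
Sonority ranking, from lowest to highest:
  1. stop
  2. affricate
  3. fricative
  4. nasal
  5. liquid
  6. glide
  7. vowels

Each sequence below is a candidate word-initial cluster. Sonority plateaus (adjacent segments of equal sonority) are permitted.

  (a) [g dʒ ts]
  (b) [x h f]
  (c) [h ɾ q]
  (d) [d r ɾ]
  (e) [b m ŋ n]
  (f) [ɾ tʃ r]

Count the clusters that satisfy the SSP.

(a) 1-2-2 → obeys
(b) 3-3-3 → obeys
(c) 3-5-1 → violates
(d) 1-5-5 → obeys
(e) 1-4-4-4 → obeys
(f) 5-2-5 → violates

4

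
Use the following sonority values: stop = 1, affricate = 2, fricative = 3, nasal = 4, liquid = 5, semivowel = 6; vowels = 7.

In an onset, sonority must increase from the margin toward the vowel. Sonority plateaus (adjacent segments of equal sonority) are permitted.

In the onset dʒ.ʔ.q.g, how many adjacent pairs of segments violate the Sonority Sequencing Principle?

/dʒ/ is an affricate (sonority 2).
/ʔ/ is a stop (sonority 1).
/q/ is a stop (sonority 1).
/g/ is a stop (sonority 1).
/dʒ/→/ʔ/: 2→1 (does not rise) — violation.
/ʔ/→/q/: 1→1 (plateau, allowed) — ok.
/q/→/g/: 1→1 (plateau, allowed) — ok.

1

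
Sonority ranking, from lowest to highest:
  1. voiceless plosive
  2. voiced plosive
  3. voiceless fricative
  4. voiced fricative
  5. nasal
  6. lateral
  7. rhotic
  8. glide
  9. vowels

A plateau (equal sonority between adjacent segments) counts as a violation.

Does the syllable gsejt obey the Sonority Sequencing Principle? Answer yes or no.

Onset: /g/ is a voiced plosive (sonority 2), /s/ is a voiceless fricative (sonority 3); then the nucleus /e/ (sonority 9).
Onset profile 2-3-9 — rises to the nucleus.
Coda: /j/ is a glide (sonority 8), /t/ is a voiceless plosive (sonority 1).
Coda profile 9-8-1 — falls from the nucleus.

yes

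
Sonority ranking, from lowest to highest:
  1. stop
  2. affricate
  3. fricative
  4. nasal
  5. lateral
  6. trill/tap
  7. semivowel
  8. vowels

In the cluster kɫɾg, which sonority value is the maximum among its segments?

/k/ is a stop (sonority 1).
/ɫ/ is a lateral (sonority 5).
/ɾ/ is a trill/tap (sonority 6).
/g/ is a stop (sonority 1).
The maximum is 6.

6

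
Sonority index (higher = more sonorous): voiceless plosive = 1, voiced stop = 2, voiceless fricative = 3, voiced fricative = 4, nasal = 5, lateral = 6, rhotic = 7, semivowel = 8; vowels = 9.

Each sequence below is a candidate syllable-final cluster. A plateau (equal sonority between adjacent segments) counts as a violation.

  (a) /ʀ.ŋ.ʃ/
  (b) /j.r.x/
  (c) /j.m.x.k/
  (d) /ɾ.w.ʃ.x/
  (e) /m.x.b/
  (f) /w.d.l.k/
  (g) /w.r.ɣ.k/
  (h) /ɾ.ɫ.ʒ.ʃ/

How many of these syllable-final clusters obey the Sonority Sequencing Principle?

6

(a) 7-5-3 → obeys
(b) 8-7-3 → obeys
(c) 8-5-3-1 → obeys
(d) 7-8-3-3 → violates
(e) 5-3-2 → obeys
(f) 8-2-6-1 → violates
(g) 8-7-4-1 → obeys
(h) 7-6-4-3 → obeys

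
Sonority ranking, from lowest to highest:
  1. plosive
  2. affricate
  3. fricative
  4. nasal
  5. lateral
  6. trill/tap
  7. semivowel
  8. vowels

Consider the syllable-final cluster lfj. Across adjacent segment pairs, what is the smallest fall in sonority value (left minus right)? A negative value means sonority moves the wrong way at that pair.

/l/: lateral = 5.
/f/: fricative = 3.
/j/: semivowel = 7.
/l/→/f/: change +2.
/f/→/j/: change -4.
Minimum = -4.

-4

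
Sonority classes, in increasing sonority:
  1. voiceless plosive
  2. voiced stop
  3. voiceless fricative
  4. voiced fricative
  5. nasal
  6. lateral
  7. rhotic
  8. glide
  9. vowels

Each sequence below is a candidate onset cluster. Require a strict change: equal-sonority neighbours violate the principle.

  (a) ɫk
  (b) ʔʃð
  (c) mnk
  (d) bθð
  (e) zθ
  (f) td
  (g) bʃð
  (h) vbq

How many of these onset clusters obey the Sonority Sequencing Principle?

(a) ɫk: profile 6-1 — violates.
(b) ʔʃð: profile 1-3-4 — obeys.
(c) mnk: profile 5-5-1 — violates.
(d) bθð: profile 2-3-4 — obeys.
(e) zθ: profile 4-3 — violates.
(f) td: profile 1-2 — obeys.
(g) bʃð: profile 2-3-4 — obeys.
(h) vbq: profile 4-2-1 — violates.

4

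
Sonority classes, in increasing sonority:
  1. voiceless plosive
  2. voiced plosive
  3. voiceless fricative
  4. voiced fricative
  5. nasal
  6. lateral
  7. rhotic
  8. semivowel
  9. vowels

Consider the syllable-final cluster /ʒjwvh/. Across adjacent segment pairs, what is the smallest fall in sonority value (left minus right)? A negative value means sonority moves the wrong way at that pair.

/ʒ/ — voiced fricative, sonority 4.
/j/ — semivowel, sonority 8.
/w/ — semivowel, sonority 8.
/v/ — voiced fricative, sonority 4.
/h/ — voiceless fricative, sonority 3.
/ʒ/→/j/: change -4.
/j/→/w/: change +0.
/w/→/v/: change +4.
/v/→/h/: change +1.
Minimum = -4.

-4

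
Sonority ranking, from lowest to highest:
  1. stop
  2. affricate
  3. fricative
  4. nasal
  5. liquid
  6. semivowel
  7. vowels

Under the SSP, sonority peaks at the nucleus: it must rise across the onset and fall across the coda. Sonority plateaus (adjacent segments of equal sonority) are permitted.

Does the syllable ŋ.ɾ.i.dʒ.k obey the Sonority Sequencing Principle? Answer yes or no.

Onset: /ŋ/ is a nasal (sonority 4), /ɾ/ is a liquid (sonority 5); then the nucleus /i/ (sonority 7).
Onset profile 4-5-7 — rises to the nucleus.
Coda: /dʒ/ is an affricate (sonority 2), /k/ is a stop (sonority 1).
Coda profile 7-2-1 — falls from the nucleus.

yes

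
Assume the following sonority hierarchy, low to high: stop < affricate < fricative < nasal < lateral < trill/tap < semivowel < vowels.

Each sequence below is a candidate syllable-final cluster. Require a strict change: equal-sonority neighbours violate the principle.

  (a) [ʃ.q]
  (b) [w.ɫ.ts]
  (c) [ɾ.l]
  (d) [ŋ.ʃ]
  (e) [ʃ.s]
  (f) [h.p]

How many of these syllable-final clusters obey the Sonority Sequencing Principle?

(a) 3-1 → obeys
(b) 7-5-2 → obeys
(c) 6-5 → obeys
(d) 4-3 → obeys
(e) 3-3 → violates
(f) 3-1 → obeys

5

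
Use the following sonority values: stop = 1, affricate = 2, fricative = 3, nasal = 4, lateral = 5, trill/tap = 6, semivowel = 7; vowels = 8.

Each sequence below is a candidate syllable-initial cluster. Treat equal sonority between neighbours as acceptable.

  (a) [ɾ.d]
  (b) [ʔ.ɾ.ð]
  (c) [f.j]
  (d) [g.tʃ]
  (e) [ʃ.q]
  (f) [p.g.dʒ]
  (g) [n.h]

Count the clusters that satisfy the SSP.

(a) 6-1 → violates
(b) 1-6-3 → violates
(c) 3-7 → obeys
(d) 1-2 → obeys
(e) 3-1 → violates
(f) 1-1-2 → obeys
(g) 4-3 → violates

3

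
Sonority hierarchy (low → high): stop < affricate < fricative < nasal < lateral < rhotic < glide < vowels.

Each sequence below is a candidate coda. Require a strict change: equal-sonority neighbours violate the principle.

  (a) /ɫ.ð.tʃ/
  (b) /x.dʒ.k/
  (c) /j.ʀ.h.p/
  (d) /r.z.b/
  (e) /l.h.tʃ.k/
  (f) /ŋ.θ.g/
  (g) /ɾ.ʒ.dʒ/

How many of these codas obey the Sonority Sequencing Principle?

(a) /ɫ.ð.tʃ/: profile 5-3-2 — obeys.
(b) /x.dʒ.k/: profile 3-2-1 — obeys.
(c) /j.ʀ.h.p/: profile 7-6-3-1 — obeys.
(d) /r.z.b/: profile 6-3-1 — obeys.
(e) /l.h.tʃ.k/: profile 5-3-2-1 — obeys.
(f) /ŋ.θ.g/: profile 4-3-1 — obeys.
(g) /ɾ.ʒ.dʒ/: profile 6-3-2 — obeys.

7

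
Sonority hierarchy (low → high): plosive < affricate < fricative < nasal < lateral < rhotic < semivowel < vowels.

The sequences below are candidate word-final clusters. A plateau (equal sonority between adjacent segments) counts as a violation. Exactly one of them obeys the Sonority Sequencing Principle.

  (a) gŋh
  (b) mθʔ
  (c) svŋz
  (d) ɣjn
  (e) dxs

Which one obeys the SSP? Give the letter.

b

(a) 1-4-3 → violates
(b) 4-3-1 → obeys
(c) 3-3-4-3 → violates
(d) 3-7-4 → violates
(e) 1-3-3 → violates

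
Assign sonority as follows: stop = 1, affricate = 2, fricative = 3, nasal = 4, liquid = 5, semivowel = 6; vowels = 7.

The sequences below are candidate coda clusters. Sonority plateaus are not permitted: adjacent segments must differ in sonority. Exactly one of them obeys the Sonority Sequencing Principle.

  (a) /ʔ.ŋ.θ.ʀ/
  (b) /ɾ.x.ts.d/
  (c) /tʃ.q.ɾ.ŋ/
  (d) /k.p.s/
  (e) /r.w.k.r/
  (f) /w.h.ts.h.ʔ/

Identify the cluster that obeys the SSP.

b

(a) /ʔ.ŋ.θ.ʀ/: profile 1-4-3-5 — violates.
(b) /ɾ.x.ts.d/: profile 5-3-2-1 — obeys.
(c) /tʃ.q.ɾ.ŋ/: profile 2-1-5-4 — violates.
(d) /k.p.s/: profile 1-1-3 — violates.
(e) /r.w.k.r/: profile 5-6-1-5 — violates.
(f) /w.h.ts.h.ʔ/: profile 6-3-2-3-1 — violates.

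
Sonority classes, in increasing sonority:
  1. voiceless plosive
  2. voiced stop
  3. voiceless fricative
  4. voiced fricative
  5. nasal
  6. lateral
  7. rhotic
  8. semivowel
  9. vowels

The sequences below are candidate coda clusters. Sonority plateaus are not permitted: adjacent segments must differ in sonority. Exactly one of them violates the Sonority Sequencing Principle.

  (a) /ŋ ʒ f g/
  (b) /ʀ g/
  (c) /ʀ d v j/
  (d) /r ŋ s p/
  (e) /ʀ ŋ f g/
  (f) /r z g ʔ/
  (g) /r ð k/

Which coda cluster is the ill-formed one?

(a) sonority 5-4-3-2: well-formed.
(b) sonority 7-2: well-formed.
(c) sonority 7-2-4-8: ill-formed.
(d) sonority 7-5-3-1: well-formed.
(e) sonority 7-5-3-2: well-formed.
(f) sonority 7-4-2-1: well-formed.
(g) sonority 7-4-1: well-formed.

c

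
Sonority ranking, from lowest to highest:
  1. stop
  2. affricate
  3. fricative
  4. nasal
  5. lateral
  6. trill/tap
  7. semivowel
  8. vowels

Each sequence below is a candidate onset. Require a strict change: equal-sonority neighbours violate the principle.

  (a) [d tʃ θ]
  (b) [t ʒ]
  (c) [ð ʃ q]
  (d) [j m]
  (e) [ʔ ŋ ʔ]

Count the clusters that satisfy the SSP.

(a) 1-2-3 → obeys
(b) 1-3 → obeys
(c) 3-3-1 → violates
(d) 7-4 → violates
(e) 1-4-1 → violates

2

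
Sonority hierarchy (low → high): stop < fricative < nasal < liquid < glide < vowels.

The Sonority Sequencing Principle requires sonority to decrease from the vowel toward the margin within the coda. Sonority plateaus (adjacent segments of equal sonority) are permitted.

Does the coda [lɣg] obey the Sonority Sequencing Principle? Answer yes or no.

/l/: liquid = 4.
/ɣ/: fricative = 2.
/g/: stop = 1.
The profile 4-2-1 strictly falls, so the coda satisfies the SSP.

yes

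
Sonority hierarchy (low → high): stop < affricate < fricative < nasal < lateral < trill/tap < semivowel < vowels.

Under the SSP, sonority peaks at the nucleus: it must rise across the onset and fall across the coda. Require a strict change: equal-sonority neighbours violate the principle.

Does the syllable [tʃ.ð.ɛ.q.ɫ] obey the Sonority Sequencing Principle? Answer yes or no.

Onset: /tʃ/ is an affricate (sonority 2), /ð/ is a fricative (sonority 3); then the nucleus /ɛ/ (sonority 8).
Onset profile 2-3-8 — rises to the nucleus.
Coda: /q/ is a stop (sonority 1), /ɫ/ is a lateral (sonority 5).
Coda profile 8-1-5 — does not strictly fall throughout.

no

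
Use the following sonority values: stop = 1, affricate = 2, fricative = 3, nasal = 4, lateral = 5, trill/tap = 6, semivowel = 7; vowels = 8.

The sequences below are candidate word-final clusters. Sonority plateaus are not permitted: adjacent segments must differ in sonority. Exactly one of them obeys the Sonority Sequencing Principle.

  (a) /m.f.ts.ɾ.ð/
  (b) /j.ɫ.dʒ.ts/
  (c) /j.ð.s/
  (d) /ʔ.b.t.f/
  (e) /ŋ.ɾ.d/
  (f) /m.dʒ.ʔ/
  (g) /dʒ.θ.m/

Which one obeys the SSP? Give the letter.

f

(a) 4-3-2-6-3 → violates
(b) 7-5-2-2 → violates
(c) 7-3-3 → violates
(d) 1-1-1-3 → violates
(e) 4-6-1 → violates
(f) 4-2-1 → obeys
(g) 2-3-4 → violates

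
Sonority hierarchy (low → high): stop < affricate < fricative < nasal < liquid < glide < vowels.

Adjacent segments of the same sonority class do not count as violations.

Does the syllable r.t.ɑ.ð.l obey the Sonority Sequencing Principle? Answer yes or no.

Onset: /r/ is a liquid (sonority 5), /t/ is a stop (sonority 1); then the nucleus /ɑ/ (sonority 7).
Onset profile 5-1-7 — does not rise throughout.
Coda: /ð/ is a fricative (sonority 3), /l/ is a liquid (sonority 5).
Coda profile 7-3-5 — does not fall throughout.

no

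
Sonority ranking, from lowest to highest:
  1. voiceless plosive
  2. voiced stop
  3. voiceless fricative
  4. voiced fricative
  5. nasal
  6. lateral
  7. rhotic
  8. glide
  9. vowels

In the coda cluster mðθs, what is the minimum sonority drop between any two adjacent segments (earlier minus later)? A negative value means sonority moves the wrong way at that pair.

/m/ — nasal, sonority 5.
/ð/ — voiced fricative, sonority 4.
/θ/ — voiceless fricative, sonority 3.
/s/ — voiceless fricative, sonority 3.
/m/→/ð/: change +1.
/ð/→/θ/: change +1.
/θ/→/s/: change +0.
Minimum = 0.

0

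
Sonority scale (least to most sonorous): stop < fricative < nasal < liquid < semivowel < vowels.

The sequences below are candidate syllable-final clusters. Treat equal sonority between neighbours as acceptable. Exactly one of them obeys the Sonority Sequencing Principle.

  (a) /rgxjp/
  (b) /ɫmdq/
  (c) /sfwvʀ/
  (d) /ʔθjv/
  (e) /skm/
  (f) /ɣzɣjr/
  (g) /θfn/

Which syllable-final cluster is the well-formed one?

b

(a) sonority 4-1-2-5-1: ill-formed.
(b) sonority 4-3-1-1: well-formed.
(c) sonority 2-2-5-2-4: ill-formed.
(d) sonority 1-2-5-2: ill-formed.
(e) sonority 2-1-3: ill-formed.
(f) sonority 2-2-2-5-4: ill-formed.
(g) sonority 2-2-3: ill-formed.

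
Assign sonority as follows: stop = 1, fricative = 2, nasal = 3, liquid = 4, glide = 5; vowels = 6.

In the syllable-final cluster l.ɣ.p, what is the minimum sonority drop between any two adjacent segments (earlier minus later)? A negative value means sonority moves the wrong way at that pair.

/l/ — liquid, sonority 4.
/ɣ/ — fricative, sonority 2.
/p/ — stop, sonority 1.
/l/→/ɣ/: change +2.
/ɣ/→/p/: change +1.
Minimum = 1.

1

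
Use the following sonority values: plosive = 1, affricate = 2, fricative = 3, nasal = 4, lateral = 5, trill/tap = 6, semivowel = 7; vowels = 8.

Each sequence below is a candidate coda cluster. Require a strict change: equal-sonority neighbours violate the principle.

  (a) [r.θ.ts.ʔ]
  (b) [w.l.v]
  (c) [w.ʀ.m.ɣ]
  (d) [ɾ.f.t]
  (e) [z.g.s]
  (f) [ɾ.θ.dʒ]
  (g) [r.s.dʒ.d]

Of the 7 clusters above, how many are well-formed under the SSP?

6

(a) 6-3-2-1 → obeys
(b) 7-5-3 → obeys
(c) 7-6-4-3 → obeys
(d) 6-3-1 → obeys
(e) 3-1-3 → violates
(f) 6-3-2 → obeys
(g) 6-3-2-1 → obeys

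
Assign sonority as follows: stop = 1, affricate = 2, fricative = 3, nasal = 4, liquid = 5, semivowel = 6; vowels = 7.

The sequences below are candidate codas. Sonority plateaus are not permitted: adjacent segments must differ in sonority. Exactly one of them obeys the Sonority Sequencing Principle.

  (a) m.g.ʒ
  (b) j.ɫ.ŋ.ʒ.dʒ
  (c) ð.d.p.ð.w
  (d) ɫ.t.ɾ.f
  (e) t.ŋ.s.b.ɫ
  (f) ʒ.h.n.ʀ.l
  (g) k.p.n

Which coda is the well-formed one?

b

(a) 4-1-3 → violates
(b) 6-5-4-3-2 → obeys
(c) 3-1-1-3-6 → violates
(d) 5-1-5-3 → violates
(e) 1-4-3-1-5 → violates
(f) 3-3-4-5-5 → violates
(g) 1-1-4 → violates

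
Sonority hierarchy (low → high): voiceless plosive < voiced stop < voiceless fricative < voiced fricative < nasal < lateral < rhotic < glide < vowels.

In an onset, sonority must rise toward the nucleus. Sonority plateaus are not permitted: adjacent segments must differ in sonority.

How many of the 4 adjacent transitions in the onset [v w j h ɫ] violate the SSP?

2

/v/: voiced fricative = 4.
/w/: glide = 8.
/j/: glide = 8.
/h/: voiceless fricative = 3.
/ɫ/: lateral = 6.
/v/→/w/: 4→8 (rises) — ok.
/w/→/j/: 8→8 (plateau) — violation.
/j/→/h/: 8→3 (does not rise) — violation.
/h/→/ɫ/: 3→6 (rises) — ok.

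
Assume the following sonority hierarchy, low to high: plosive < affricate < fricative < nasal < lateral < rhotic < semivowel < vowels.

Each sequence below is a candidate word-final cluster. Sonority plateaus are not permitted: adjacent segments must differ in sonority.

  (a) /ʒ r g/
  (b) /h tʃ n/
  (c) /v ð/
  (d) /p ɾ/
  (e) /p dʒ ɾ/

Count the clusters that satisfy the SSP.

(a) sonority 3-6-1: ill-formed.
(b) sonority 3-2-4: ill-formed.
(c) sonority 3-3: ill-formed.
(d) sonority 1-6: ill-formed.
(e) sonority 1-2-6: ill-formed.

0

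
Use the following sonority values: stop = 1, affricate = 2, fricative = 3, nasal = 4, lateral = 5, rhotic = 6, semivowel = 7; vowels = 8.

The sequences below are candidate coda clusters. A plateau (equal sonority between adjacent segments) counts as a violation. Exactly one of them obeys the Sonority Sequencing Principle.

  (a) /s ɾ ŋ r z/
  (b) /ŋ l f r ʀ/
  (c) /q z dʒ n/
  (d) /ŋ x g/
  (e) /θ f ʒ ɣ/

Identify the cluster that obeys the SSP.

d

(a) 3-6-4-6-3 → violates
(b) 4-5-3-6-6 → violates
(c) 1-3-2-4 → violates
(d) 4-3-1 → obeys
(e) 3-3-3-3 → violates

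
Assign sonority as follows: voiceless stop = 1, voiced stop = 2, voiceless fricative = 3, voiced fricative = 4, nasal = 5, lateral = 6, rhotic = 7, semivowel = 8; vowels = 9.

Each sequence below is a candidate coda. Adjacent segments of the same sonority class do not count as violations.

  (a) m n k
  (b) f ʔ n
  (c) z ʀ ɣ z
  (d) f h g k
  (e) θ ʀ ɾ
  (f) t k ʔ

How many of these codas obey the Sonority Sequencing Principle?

(a) m n k: profile 5-5-1 — obeys.
(b) f ʔ n: profile 3-1-5 — violates.
(c) z ʀ ɣ z: profile 4-7-4-4 — violates.
(d) f h g k: profile 3-3-2-1 — obeys.
(e) θ ʀ ɾ: profile 3-7-7 — violates.
(f) t k ʔ: profile 1-1-1 — obeys.

3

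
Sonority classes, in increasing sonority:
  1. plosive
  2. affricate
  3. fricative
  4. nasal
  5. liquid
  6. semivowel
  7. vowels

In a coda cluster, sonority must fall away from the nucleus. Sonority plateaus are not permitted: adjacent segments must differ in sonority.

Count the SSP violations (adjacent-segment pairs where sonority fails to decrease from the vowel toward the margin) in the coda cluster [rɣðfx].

/r/: liquid = 5.
/ɣ/: fricative = 3.
/ð/: fricative = 3.
/f/: fricative = 3.
/x/: fricative = 3.
/r/→/ɣ/: 5→3 (falls) — ok.
/ɣ/→/ð/: 3→3 (plateau) — violation.
/ð/→/f/: 3→3 (plateau) — violation.
/f/→/x/: 3→3 (plateau) — violation.

3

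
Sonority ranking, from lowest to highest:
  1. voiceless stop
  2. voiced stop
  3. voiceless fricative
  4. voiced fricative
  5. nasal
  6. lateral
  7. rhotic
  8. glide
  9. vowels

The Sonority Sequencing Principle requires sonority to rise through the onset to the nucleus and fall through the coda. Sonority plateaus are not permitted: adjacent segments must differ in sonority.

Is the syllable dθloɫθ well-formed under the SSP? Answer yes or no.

Onset: /d/ is a voiced stop (sonority 2), /θ/ is a voiceless fricative (sonority 3), /l/ is a lateral (sonority 6); then the nucleus /o/ (sonority 9).
Onset profile 2-3-6-9 — rises to the nucleus.
Coda: /ɫ/ is a lateral (sonority 6), /θ/ is a voiceless fricative (sonority 3).
Coda profile 9-6-3 — falls from the nucleus.

yes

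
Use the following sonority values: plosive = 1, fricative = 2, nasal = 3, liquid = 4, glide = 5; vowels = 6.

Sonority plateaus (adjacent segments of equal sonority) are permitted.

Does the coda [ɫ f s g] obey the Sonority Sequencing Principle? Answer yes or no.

/ɫ/ — liquid, sonority 4.
/f/ — fricative, sonority 2.
/s/ — fricative, sonority 2.
/g/ — plosive, sonority 1.
The profile 4-2-2-1 is non-increasing (plateaus allowed), so the coda satisfies the SSP.

yes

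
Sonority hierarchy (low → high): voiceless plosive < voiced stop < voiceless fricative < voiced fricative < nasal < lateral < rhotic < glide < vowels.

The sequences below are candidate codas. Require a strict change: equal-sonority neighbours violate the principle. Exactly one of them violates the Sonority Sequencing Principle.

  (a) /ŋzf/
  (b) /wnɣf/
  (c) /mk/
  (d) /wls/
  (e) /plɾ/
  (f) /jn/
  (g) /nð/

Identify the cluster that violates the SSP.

(a) 5-4-3 → obeys
(b) 8-5-4-3 → obeys
(c) 5-1 → obeys
(d) 8-6-3 → obeys
(e) 1-6-7 → violates
(f) 8-5 → obeys
(g) 5-4 → obeys

e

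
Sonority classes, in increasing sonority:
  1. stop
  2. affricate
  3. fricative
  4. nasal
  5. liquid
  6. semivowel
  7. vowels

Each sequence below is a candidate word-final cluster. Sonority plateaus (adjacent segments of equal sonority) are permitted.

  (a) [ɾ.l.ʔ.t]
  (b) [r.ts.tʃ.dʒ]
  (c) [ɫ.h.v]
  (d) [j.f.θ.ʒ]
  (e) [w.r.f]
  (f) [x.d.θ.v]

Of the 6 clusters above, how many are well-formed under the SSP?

5

(a) 5-5-1-1 → obeys
(b) 5-2-2-2 → obeys
(c) 5-3-3 → obeys
(d) 6-3-3-3 → obeys
(e) 6-5-3 → obeys
(f) 3-1-3-3 → violates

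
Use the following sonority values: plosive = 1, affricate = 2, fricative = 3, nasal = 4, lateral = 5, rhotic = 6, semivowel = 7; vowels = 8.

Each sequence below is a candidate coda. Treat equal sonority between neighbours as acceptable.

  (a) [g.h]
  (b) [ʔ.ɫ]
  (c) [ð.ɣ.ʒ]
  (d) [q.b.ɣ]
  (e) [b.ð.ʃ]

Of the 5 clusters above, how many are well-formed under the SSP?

1

(a) sonority 1-3: ill-formed.
(b) sonority 1-5: ill-formed.
(c) sonority 3-3-3: well-formed.
(d) sonority 1-1-3: ill-formed.
(e) sonority 1-3-3: ill-formed.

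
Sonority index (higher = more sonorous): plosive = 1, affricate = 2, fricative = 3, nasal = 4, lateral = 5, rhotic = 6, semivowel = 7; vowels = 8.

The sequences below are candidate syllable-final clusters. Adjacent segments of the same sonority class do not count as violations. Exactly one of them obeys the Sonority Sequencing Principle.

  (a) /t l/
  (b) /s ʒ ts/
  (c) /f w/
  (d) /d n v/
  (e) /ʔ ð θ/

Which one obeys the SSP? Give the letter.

(a) sonority 1-5: ill-formed.
(b) sonority 3-3-2: well-formed.
(c) sonority 3-7: ill-formed.
(d) sonority 1-4-3: ill-formed.
(e) sonority 1-3-3: ill-formed.

b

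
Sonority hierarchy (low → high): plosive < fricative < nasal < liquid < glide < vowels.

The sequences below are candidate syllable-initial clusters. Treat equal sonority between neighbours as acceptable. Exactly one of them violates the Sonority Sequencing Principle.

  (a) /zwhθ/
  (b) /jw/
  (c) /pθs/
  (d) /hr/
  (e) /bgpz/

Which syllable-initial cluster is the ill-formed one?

(a) /zwhθ/: profile 2-5-2-2 — violates.
(b) /jw/: profile 5-5 — obeys.
(c) /pθs/: profile 1-2-2 — obeys.
(d) /hr/: profile 2-4 — obeys.
(e) /bgpz/: profile 1-1-1-2 — obeys.

a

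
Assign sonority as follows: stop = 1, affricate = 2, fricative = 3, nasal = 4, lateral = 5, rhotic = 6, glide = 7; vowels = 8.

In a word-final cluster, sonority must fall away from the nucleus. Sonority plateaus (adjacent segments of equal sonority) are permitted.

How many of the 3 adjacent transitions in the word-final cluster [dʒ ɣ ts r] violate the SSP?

/dʒ/ is an affricate (sonority 2).
/ɣ/ is a fricative (sonority 3).
/ts/ is an affricate (sonority 2).
/r/ is a rhotic (sonority 6).
/dʒ/→/ɣ/: 2→3 (does not fall) — violation.
/ɣ/→/ts/: 3→2 (falls) — ok.
/ts/→/r/: 2→6 (does not fall) — violation.

2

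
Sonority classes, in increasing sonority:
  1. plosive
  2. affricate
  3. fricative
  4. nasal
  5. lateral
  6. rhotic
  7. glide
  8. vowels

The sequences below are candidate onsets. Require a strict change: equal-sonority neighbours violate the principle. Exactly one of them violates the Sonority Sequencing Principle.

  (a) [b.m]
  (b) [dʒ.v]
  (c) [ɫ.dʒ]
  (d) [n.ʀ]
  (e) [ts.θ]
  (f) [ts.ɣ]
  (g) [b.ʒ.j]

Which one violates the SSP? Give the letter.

(a) 1-4 → obeys
(b) 2-3 → obeys
(c) 5-2 → violates
(d) 4-6 → obeys
(e) 2-3 → obeys
(f) 2-3 → obeys
(g) 1-3-7 → obeys

c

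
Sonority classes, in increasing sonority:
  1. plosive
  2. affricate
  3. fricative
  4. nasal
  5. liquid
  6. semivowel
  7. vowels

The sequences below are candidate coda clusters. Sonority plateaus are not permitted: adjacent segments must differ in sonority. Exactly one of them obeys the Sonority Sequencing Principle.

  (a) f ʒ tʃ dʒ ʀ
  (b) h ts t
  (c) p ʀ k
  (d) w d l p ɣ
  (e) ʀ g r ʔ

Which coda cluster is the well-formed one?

b

(a) f ʒ tʃ dʒ ʀ: profile 3-3-2-2-5 — violates.
(b) h ts t: profile 3-2-1 — obeys.
(c) p ʀ k: profile 1-5-1 — violates.
(d) w d l p ɣ: profile 6-1-5-1-3 — violates.
(e) ʀ g r ʔ: profile 5-1-5-1 — violates.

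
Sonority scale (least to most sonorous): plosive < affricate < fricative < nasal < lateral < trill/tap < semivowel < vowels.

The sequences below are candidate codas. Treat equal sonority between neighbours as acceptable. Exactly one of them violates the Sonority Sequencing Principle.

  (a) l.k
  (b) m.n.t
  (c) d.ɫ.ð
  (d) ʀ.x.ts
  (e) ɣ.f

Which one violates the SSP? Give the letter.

(a) sonority 5-1: well-formed.
(b) sonority 4-4-1: well-formed.
(c) sonority 1-5-3: ill-formed.
(d) sonority 6-3-2: well-formed.
(e) sonority 3-3: well-formed.

c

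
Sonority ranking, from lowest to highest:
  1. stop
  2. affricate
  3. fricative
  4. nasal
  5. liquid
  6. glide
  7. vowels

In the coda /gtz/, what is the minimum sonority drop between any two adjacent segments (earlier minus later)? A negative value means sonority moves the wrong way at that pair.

-2

/g/ is a stop (sonority 1).
/t/ is a stop (sonority 1).
/z/ is a fricative (sonority 3).
/g/→/t/: change +0.
/t/→/z/: change -2.
Minimum = -2.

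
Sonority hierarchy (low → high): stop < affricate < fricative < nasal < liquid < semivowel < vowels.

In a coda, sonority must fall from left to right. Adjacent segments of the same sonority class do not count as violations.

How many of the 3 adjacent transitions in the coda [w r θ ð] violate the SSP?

/w/ is a semivowel (sonority 6).
/r/ is a liquid (sonority 5).
/θ/ is a fricative (sonority 3).
/ð/ is a fricative (sonority 3).
/w/→/r/: 6→5 (falls) — ok.
/r/→/θ/: 5→3 (falls) — ok.
/θ/→/ð/: 3→3 (plateau, allowed) — ok.

0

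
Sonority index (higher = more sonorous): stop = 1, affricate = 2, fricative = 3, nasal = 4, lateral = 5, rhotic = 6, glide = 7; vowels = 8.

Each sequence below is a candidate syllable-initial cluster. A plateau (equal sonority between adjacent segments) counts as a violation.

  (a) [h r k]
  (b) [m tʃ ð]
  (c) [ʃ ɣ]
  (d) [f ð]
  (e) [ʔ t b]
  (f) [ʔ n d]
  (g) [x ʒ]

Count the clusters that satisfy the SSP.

0

(a) sonority 3-6-1: ill-formed.
(b) sonority 4-2-3: ill-formed.
(c) sonority 3-3: ill-formed.
(d) sonority 3-3: ill-formed.
(e) sonority 1-1-1: ill-formed.
(f) sonority 1-4-1: ill-formed.
(g) sonority 3-3: ill-formed.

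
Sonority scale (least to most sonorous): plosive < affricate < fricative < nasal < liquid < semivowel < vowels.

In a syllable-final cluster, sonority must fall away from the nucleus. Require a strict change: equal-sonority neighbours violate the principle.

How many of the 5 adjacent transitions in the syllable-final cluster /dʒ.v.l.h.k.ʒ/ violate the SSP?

/dʒ/ is an affricate (sonority 2).
/v/ is a fricative (sonority 3).
/l/ is a liquid (sonority 5).
/h/ is a fricative (sonority 3).
/k/ is a plosive (sonority 1).
/ʒ/ is a fricative (sonority 3).
/dʒ/→/v/: 2→3 (does not fall) — violation.
/v/→/l/: 3→5 (does not fall) — violation.
/l/→/h/: 5→3 (falls) — ok.
/h/→/k/: 3→1 (falls) — ok.
/k/→/ʒ/: 1→3 (does not fall) — violation.

3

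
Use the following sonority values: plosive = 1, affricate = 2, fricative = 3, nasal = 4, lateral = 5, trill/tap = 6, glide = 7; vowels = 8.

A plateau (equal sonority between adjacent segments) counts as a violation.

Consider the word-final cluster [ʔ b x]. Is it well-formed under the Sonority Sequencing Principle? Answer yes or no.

no

/ʔ/ — plosive, sonority 1.
/b/ — plosive, sonority 1.
/x/ — fricative, sonority 3.
The profile is 1-1-3. Between /ʔ/ (1) and /b/ (1) sonority does not fall, so the cluster violates the SSP.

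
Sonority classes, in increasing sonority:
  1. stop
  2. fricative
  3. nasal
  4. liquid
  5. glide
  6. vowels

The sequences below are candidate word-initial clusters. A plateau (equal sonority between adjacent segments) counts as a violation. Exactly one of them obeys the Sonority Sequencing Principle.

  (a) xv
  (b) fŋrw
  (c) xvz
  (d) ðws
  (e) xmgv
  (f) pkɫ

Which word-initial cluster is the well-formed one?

b

(a) xv: profile 2-2 — violates.
(b) fŋrw: profile 2-3-4-5 — obeys.
(c) xvz: profile 2-2-2 — violates.
(d) ðws: profile 2-5-2 — violates.
(e) xmgv: profile 2-3-1-2 — violates.
(f) pkɫ: profile 1-1-4 — violates.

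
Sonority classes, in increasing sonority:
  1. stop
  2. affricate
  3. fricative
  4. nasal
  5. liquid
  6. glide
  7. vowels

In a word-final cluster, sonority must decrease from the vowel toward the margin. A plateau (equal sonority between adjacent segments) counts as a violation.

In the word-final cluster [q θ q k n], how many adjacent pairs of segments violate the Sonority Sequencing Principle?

3

/q/: stop = 1.
/θ/: fricative = 3.
/q/: stop = 1.
/k/: stop = 1.
/n/: nasal = 4.
/q/→/θ/: 1→3 (does not fall) — violation.
/θ/→/q/: 3→1 (falls) — ok.
/q/→/k/: 1→1 (plateau) — violation.
/k/→/n/: 1→4 (does not fall) — violation.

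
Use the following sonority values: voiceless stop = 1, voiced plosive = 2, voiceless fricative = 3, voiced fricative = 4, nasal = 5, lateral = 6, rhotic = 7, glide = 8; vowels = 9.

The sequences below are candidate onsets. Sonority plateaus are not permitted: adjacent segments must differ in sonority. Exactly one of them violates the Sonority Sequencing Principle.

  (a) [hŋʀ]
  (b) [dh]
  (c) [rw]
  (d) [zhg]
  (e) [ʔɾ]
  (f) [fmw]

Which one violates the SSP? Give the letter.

d

(a) 3-5-7 → obeys
(b) 2-3 → obeys
(c) 7-8 → obeys
(d) 4-3-2 → violates
(e) 1-7 → obeys
(f) 3-5-8 → obeys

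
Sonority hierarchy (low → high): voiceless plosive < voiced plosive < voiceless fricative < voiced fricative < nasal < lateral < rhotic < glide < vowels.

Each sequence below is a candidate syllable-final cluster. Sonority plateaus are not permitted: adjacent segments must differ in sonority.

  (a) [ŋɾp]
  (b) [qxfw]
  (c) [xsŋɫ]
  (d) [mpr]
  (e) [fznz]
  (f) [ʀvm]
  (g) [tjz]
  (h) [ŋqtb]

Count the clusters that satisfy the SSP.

0

(a) 5-7-1 → violates
(b) 1-3-3-8 → violates
(c) 3-3-5-6 → violates
(d) 5-1-7 → violates
(e) 3-4-5-4 → violates
(f) 7-4-5 → violates
(g) 1-8-4 → violates
(h) 5-1-1-2 → violates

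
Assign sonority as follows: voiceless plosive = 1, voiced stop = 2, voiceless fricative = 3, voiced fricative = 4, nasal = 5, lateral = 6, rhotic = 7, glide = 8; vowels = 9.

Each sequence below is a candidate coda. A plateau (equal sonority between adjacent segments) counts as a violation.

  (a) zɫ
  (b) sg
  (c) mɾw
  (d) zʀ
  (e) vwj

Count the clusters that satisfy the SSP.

1

(a) sonority 4-6: ill-formed.
(b) sonority 3-2: well-formed.
(c) sonority 5-7-8: ill-formed.
(d) sonority 4-7: ill-formed.
(e) sonority 4-8-8: ill-formed.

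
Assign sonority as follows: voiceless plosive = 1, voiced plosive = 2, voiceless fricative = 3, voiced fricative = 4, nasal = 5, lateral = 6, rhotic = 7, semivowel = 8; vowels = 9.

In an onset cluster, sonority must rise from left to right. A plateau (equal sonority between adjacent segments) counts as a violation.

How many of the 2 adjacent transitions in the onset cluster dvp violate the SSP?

/d/: voiced plosive = 2.
/v/: voiced fricative = 4.
/p/: voiceless plosive = 1.
/d/→/v/: 2→4 (rises) — ok.
/v/→/p/: 4→1 (does not rise) — violation.

1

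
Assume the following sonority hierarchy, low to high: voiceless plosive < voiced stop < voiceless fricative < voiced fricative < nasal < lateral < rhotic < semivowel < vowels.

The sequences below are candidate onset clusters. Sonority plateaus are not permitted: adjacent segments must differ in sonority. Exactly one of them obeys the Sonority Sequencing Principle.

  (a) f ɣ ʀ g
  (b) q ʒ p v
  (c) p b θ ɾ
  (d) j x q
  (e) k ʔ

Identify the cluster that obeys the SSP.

c

(a) f ɣ ʀ g: profile 3-4-7-2 — violates.
(b) q ʒ p v: profile 1-4-1-4 — violates.
(c) p b θ ɾ: profile 1-2-3-7 — obeys.
(d) j x q: profile 8-3-1 — violates.
(e) k ʔ: profile 1-1 — violates.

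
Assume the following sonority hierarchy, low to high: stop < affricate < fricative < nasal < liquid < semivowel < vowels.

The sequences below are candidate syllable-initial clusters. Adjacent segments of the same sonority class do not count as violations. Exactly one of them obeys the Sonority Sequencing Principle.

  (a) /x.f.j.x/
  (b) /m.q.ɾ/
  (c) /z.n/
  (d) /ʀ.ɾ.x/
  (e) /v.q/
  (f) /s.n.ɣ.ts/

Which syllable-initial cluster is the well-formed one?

c

(a) sonority 3-3-6-3: ill-formed.
(b) sonority 4-1-5: ill-formed.
(c) sonority 3-4: well-formed.
(d) sonority 5-5-3: ill-formed.
(e) sonority 3-1: ill-formed.
(f) sonority 3-4-3-2: ill-formed.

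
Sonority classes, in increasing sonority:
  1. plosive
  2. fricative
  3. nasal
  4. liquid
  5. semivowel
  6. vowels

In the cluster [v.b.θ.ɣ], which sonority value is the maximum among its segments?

2

/v/ — fricative, sonority 2.
/b/ — plosive, sonority 1.
/θ/ — fricative, sonority 2.
/ɣ/ — fricative, sonority 2.
The maximum is 2.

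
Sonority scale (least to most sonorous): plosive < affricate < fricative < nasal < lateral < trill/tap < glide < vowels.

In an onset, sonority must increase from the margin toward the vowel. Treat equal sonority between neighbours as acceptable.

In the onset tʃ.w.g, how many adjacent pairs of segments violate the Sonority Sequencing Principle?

/tʃ/: affricate = 2.
/w/: glide = 7.
/g/: plosive = 1.
/tʃ/→/w/: 2→7 (rises) — ok.
/w/→/g/: 7→1 (does not rise) — violation.

1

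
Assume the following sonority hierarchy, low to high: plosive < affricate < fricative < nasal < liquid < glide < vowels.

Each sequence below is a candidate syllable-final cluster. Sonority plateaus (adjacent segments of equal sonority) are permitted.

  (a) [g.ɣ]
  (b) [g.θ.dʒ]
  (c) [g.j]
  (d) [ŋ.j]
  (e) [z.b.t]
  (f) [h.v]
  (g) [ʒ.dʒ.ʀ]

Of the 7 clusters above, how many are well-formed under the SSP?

(a) [g.ɣ]: profile 1-3 — violates.
(b) [g.θ.dʒ]: profile 1-3-2 — violates.
(c) [g.j]: profile 1-6 — violates.
(d) [ŋ.j]: profile 4-6 — violates.
(e) [z.b.t]: profile 3-1-1 — obeys.
(f) [h.v]: profile 3-3 — obeys.
(g) [ʒ.dʒ.ʀ]: profile 3-2-5 — violates.

2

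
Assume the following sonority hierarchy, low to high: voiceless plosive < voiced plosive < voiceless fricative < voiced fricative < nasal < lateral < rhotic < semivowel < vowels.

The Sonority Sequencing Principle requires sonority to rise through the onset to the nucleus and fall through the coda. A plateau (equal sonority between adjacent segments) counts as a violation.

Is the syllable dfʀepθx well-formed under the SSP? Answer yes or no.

Onset: /d/ is a voiced plosive (sonority 2), /f/ is a voiceless fricative (sonority 3), /ʀ/ is a rhotic (sonority 7); then the nucleus /e/ (sonority 9).
Onset profile 2-3-7-9 — rises to the nucleus.
Coda: /p/ is a voiceless plosive (sonority 1), /θ/ is a voiceless fricative (sonority 3), /x/ is a voiceless fricative (sonority 3).
Coda profile 9-1-3-3 — does not strictly fall throughout.

no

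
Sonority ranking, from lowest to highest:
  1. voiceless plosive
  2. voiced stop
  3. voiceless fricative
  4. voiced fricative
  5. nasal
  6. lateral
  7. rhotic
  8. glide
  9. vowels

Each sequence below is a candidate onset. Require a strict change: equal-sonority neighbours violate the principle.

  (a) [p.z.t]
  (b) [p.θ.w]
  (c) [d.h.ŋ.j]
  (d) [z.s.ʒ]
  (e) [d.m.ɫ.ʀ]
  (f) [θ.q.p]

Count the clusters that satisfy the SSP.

3

(a) 1-4-1 → violates
(b) 1-3-8 → obeys
(c) 2-3-5-8 → obeys
(d) 4-3-4 → violates
(e) 2-5-6-7 → obeys
(f) 3-1-1 → violates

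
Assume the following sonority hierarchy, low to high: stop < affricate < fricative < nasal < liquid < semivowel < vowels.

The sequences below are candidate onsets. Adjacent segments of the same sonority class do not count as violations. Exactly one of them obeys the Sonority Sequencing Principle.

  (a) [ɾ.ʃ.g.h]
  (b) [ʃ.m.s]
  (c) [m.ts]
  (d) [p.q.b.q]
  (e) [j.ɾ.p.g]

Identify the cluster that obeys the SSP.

(a) sonority 5-3-1-3: ill-formed.
(b) sonority 3-4-3: ill-formed.
(c) sonority 4-2: ill-formed.
(d) sonority 1-1-1-1: well-formed.
(e) sonority 6-5-1-1: ill-formed.

d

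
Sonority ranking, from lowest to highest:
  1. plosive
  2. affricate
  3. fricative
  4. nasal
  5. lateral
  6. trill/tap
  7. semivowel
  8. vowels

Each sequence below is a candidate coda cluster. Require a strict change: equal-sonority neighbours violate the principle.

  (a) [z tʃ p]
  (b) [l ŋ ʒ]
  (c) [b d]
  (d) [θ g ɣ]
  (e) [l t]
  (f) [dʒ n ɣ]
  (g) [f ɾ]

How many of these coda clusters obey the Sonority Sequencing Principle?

(a) sonority 3-2-1: well-formed.
(b) sonority 5-4-3: well-formed.
(c) sonority 1-1: ill-formed.
(d) sonority 3-1-3: ill-formed.
(e) sonority 5-1: well-formed.
(f) sonority 2-4-3: ill-formed.
(g) sonority 3-6: ill-formed.

3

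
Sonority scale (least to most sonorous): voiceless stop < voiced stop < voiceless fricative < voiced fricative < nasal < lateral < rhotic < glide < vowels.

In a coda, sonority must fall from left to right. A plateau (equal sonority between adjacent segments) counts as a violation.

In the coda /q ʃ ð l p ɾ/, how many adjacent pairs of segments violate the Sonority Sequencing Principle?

4

/q/ is a voiceless stop (sonority 1).
/ʃ/ is a voiceless fricative (sonority 3).
/ð/ is a voiced fricative (sonority 4).
/l/ is a lateral (sonority 6).
/p/ is a voiceless stop (sonority 1).
/ɾ/ is a rhotic (sonority 7).
/q/→/ʃ/: 1→3 (does not fall) — violation.
/ʃ/→/ð/: 3→4 (does not fall) — violation.
/ð/→/l/: 4→6 (does not fall) — violation.
/l/→/p/: 6→1 (falls) — ok.
/p/→/ɾ/: 1→7 (does not fall) — violation.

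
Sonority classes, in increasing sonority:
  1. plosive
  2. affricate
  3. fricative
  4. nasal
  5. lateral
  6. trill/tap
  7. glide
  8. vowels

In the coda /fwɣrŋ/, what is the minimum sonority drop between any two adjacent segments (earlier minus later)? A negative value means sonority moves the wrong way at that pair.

-4

/f/: fricative = 3.
/w/: glide = 7.
/ɣ/: fricative = 3.
/r/: trill/tap = 6.
/ŋ/: nasal = 4.
/f/→/w/: change -4.
/w/→/ɣ/: change +4.
/ɣ/→/r/: change -3.
/r/→/ŋ/: change +2.
Minimum = -4.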